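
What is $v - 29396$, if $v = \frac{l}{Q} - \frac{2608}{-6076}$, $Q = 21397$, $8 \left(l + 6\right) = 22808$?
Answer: $- \frac{955411783629}{32502043} \approx -29395.0$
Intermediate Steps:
$l = 2845$ ($l = -6 + \frac{1}{8} \cdot 22808 = -6 + 2851 = 2845$)
$v = \frac{18272399}{32502043}$ ($v = \frac{2845}{21397} - \frac{2608}{-6076} = 2845 \cdot \frac{1}{21397} - - \frac{652}{1519} = \frac{2845}{21397} + \frac{652}{1519} = \frac{18272399}{32502043} \approx 0.56219$)
$v - 29396 = \frac{18272399}{32502043} - 29396 = - \frac{955411783629}{32502043}$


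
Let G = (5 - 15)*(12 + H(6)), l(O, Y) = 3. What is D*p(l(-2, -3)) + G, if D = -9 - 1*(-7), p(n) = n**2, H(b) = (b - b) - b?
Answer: -78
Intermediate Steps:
H(b) = -b (H(b) = 0 - b = -b)
D = -2 (D = -9 + 7 = -2)
G = -60 (G = (5 - 15)*(12 - 1*6) = -10*(12 - 6) = -10*6 = -60)
D*p(l(-2, -3)) + G = -2*3**2 - 60 = -2*9 - 60 = -18 - 60 = -78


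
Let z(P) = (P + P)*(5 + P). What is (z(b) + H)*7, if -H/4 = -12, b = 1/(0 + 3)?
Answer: 3248/9 ≈ 360.89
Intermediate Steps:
b = ⅓ (b = 1/3 = ⅓ ≈ 0.33333)
z(P) = 2*P*(5 + P) (z(P) = (2*P)*(5 + P) = 2*P*(5 + P))
H = 48 (H = -4*(-12) = 48)
(z(b) + H)*7 = (2*(⅓)*(5 + ⅓) + 48)*7 = (2*(⅓)*(16/3) + 48)*7 = (32/9 + 48)*7 = (464/9)*7 = 3248/9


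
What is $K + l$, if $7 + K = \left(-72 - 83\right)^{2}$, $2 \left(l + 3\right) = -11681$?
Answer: $\frac{36349}{2} \approx 18175.0$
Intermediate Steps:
$l = - \frac{11687}{2}$ ($l = -3 + \frac{1}{2} \left(-11681\right) = -3 - \frac{11681}{2} = - \frac{11687}{2} \approx -5843.5$)
$K = 24018$ ($K = -7 + \left(-72 - 83\right)^{2} = -7 + \left(-155\right)^{2} = -7 + 24025 = 24018$)
$K + l = 24018 - \frac{11687}{2} = \frac{36349}{2}$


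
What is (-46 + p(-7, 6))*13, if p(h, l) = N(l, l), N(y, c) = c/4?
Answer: -1157/2 ≈ -578.50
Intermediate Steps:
N(y, c) = c/4 (N(y, c) = c*(¼) = c/4)
p(h, l) = l/4
(-46 + p(-7, 6))*13 = (-46 + (¼)*6)*13 = (-46 + 3/2)*13 = -89/2*13 = -1157/2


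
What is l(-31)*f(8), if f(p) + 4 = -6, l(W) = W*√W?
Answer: 310*I*√31 ≈ 1726.0*I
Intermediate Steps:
l(W) = W^(3/2)
f(p) = -10 (f(p) = -4 - 6 = -10)
l(-31)*f(8) = (-31)^(3/2)*(-10) = -31*I*√31*(-10) = 310*I*√31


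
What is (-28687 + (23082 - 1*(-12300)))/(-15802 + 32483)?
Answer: 6695/16681 ≈ 0.40135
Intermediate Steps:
(-28687 + (23082 - 1*(-12300)))/(-15802 + 32483) = (-28687 + (23082 + 12300))/16681 = (-28687 + 35382)*(1/16681) = 6695*(1/16681) = 6695/16681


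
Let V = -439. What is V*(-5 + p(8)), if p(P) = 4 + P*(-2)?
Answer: 7463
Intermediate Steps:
p(P) = 4 - 2*P
V*(-5 + p(8)) = -439*(-5 + (4 - 2*8)) = -439*(-5 + (4 - 16)) = -439*(-5 - 12) = -439*(-17) = 7463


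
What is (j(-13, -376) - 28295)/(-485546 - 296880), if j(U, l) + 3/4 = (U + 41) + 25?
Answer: 112971/3129704 ≈ 0.036096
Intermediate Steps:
j(U, l) = 261/4 + U (j(U, l) = -3/4 + ((U + 41) + 25) = -3/4 + ((41 + U) + 25) = -3/4 + (66 + U) = 261/4 + U)
(j(-13, -376) - 28295)/(-485546 - 296880) = ((261/4 - 13) - 28295)/(-485546 - 296880) = (209/4 - 28295)/(-782426) = -112971/4*(-1/782426) = 112971/3129704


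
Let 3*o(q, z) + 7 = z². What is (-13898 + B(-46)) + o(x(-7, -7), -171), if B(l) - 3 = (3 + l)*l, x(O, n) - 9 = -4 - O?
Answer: -6517/3 ≈ -2172.3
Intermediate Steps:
x(O, n) = 5 - O (x(O, n) = 9 + (-4 - O) = 5 - O)
o(q, z) = -7/3 + z²/3
B(l) = 3 + l*(3 + l) (B(l) = 3 + (3 + l)*l = 3 + l*(3 + l))
(-13898 + B(-46)) + o(x(-7, -7), -171) = (-13898 + (3 + (-46)² + 3*(-46))) + (-7/3 + (⅓)*(-171)²) = (-13898 + (3 + 2116 - 138)) + (-7/3 + (⅓)*29241) = (-13898 + 1981) + (-7/3 + 9747) = -11917 + 29234/3 = -6517/3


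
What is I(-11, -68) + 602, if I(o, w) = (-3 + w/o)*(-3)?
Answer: 6517/11 ≈ 592.45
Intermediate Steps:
I(o, w) = 9 - 3*w/o
I(-11, -68) + 602 = (9 - 3*(-68)/(-11)) + 602 = (9 - 3*(-68)*(-1/11)) + 602 = (9 - 204/11) + 602 = -105/11 + 602 = 6517/11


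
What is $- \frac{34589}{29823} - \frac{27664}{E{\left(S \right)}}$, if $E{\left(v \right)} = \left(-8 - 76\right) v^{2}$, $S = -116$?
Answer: $- \frac{37967323}{33441524} \approx -1.1353$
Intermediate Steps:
$E{\left(v \right)} = - 84 v^{2}$ ($E{\left(v \right)} = \left(-8 - 76\right) v^{2} = - 84 v^{2}$)
$- \frac{34589}{29823} - \frac{27664}{E{\left(S \right)}} = - \frac{34589}{29823} - \frac{27664}{\left(-84\right) \left(-116\right)^{2}} = \left(-34589\right) \frac{1}{29823} - \frac{27664}{\left(-84\right) 13456} = - \frac{34589}{29823} - \frac{27664}{-1130304} = - \frac{34589}{29823} - - \frac{247}{10092} = - \frac{34589}{29823} + \frac{247}{10092} = - \frac{37967323}{33441524}$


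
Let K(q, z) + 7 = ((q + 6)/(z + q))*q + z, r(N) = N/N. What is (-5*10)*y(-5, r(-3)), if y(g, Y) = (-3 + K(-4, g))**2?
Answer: -806450/81 ≈ -9956.2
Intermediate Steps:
r(N) = 1
K(q, z) = -7 + z + q*(6 + q)/(q + z) (K(q, z) = -7 + (((q + 6)/(z + q))*q + z) = -7 + (((6 + q)/(q + z))*q + z) = -7 + (q*(6 + q)/(q + z) + z) = -7 + (z + q*(6 + q)/(q + z)) = -7 + z + q*(6 + q)/(q + z))
y(g, Y) = (-3 + (20 + g**2 - 11*g)/(-4 + g))**2 (y(g, Y) = (-3 + ((-4)**2 + g**2 - 1*(-4) - 7*g - 4*g)/(-4 + g))**2 = (-3 + (16 + g**2 + 4 - 7*g - 4*g)/(-4 + g))**2 = (-3 + (20 + g**2 - 11*g)/(-4 + g))**2)
(-5*10)*y(-5, r(-3)) = (-5*10)*((-32 - 1*(-5)**2 + 14*(-5))**2/(-4 - 5)**2) = -50*(-32 - 1*25 - 70)**2/(-9)**2 = -50*(-32 - 25 - 70)**2/81 = -50*(-127)**2/81 = -50*16129/81 = -806450/81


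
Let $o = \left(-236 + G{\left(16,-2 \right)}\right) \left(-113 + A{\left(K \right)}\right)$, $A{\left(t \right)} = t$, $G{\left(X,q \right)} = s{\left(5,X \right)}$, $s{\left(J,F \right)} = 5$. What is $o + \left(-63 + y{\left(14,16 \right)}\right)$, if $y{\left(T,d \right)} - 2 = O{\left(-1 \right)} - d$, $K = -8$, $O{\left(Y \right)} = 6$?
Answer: $27880$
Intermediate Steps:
$G{\left(X,q \right)} = 5$
$y{\left(T,d \right)} = 8 - d$ ($y{\left(T,d \right)} = 2 - \left(-6 + d\right) = 8 - d$)
$o = 27951$ ($o = \left(-236 + 5\right) \left(-113 - 8\right) = \left(-231\right) \left(-121\right) = 27951$)
$o + \left(-63 + y{\left(14,16 \right)}\right) = 27951 + \left(-63 + \left(8 - 16\right)\right) = 27951 - 71 = 27880$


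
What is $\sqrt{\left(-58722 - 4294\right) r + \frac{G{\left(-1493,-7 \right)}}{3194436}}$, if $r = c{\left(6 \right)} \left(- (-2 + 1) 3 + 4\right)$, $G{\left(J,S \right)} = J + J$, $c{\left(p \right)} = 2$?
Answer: $\frac{5 i \sqrt{90025854377634714}}{1597218} \approx 939.27 i$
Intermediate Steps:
$G{\left(J,S \right)} = 2 J$
$r = 14$ ($r = 2 \left(- (-2 + 1) 3 + 4\right) = 2 \left(\left(-1\right) \left(-1\right) 3 + 4\right) = 2 \left(1 \cdot 3 + 4\right) = 2 \left(3 + 4\right) = 2 \cdot 7 = 14$)
$\sqrt{\left(-58722 - 4294\right) r + \frac{G{\left(-1493,-7 \right)}}{3194436}} = \sqrt{\left(-58722 - 4294\right) 14 + \frac{2 \left(-1493\right)}{3194436}} = \sqrt{\left(-63016\right) 14 - \frac{1493}{1597218}} = \sqrt{-882224 - \frac{1493}{1597218}} = \sqrt{- \frac{1409104054325}{1597218}} = \frac{5 i \sqrt{90025854377634714}}{1597218}$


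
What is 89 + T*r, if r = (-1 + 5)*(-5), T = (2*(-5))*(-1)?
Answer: -111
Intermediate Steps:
T = 10 (T = -10*(-1) = 10)
r = -20 (r = 4*(-5) = -20)
89 + T*r = 89 + 10*(-20) = 89 - 200 = -111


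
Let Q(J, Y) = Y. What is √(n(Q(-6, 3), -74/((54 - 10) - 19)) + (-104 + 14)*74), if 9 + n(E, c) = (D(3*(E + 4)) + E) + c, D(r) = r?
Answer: I*√166199/5 ≈ 81.535*I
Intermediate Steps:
n(E, c) = 3 + c + 4*E (n(E, c) = -9 + ((3*(E + 4) + E) + c) = -9 + ((3*(4 + E) + E) + c) = -9 + (((12 + 3*E) + E) + c) = -9 + ((12 + 4*E) + c) = -9 + (12 + c + 4*E) = 3 + c + 4*E)
√(n(Q(-6, 3), -74/((54 - 10) - 19)) + (-104 + 14)*74) = √((3 - 74/((54 - 10) - 19) + 4*3) + (-104 + 14)*74) = √((3 - 74/(44 - 19) + 12) - 90*74) = √((3 - 74/25 + 12) - 6660) = √(301/25 - 6660) = √(-166199/25) = I*√166199/5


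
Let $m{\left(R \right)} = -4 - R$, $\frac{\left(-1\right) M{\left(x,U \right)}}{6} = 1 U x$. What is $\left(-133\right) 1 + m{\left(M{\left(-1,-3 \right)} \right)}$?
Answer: $-119$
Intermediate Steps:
$M{\left(x,U \right)} = - 6 U x$ ($M{\left(x,U \right)} = - 6 \cdot 1 U x = - 6 U x$)
$\left(-133\right) 1 + m{\left(M{\left(-1,-3 \right)} \right)} = \left(-133\right) 1 - \left(4 - \left(-18\right) \left(-1\right)\right) = -133 - -14 = -133 + \left(-4 + 18\right) = -133 + 14 = -119$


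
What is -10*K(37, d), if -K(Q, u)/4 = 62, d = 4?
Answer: 2480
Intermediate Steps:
K(Q, u) = -248 (K(Q, u) = -4*62 = -248)
-10*K(37, d) = -10*(-248) = 2480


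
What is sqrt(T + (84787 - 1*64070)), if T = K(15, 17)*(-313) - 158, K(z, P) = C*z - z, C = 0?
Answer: 3*sqrt(2806) ≈ 158.92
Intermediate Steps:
K(z, P) = -z (K(z, P) = 0*z - z = 0 - z = -z)
T = 4537 (T = -1*15*(-313) - 158 = -15*(-313) - 158 = 4695 - 158 = 4537)
sqrt(T + (84787 - 1*64070)) = sqrt(4537 + (84787 - 1*64070)) = sqrt(4537 + (84787 - 64070)) = sqrt(4537 + 20717) = sqrt(25254) = 3*sqrt(2806)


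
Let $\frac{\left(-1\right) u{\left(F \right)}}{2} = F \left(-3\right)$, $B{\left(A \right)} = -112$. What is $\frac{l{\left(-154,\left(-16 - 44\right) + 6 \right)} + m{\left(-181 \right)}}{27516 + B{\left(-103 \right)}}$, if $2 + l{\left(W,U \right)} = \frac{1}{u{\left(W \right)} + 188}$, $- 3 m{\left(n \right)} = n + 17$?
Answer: $\frac{8945}{4654464} \approx 0.0019218$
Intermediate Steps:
$u{\left(F \right)} = 6 F$ ($u{\left(F \right)} = - 2 F \left(-3\right) = - 2 \left(- 3 F\right) = 6 F$)
$m{\left(n \right)} = - \frac{17}{3} - \frac{n}{3}$ ($m{\left(n \right)} = - \frac{n + 17}{3} = - \frac{17 + n}{3} = - \frac{17}{3} - \frac{n}{3}$)
$l{\left(W,U \right)} = -2 + \frac{1}{188 + 6 W}$ ($l{\left(W,U \right)} = -2 + \frac{1}{6 W + 188} = -2 + \frac{1}{188 + 6 W}$)
$\frac{l{\left(-154,\left(-16 - 44\right) + 6 \right)} + m{\left(-181 \right)}}{27516 + B{\left(-103 \right)}} = \frac{\frac{3 \left(-125 - -616\right)}{2 \left(94 + 3 \left(-154\right)\right)} - - \frac{164}{3}}{27516 - 112} = \frac{\frac{3 \left(-125 + 616\right)}{2 \left(94 - 462\right)} + \left(- \frac{17}{3} + \frac{181}{3}\right)}{27404} = \left(\frac{3}{2} \frac{1}{-368} \cdot 491 + \frac{164}{3}\right) \frac{1}{27404} = \left(\frac{3}{2} \left(- \frac{1}{368}\right) 491 + \frac{164}{3}\right) \frac{1}{27404} = \left(- \frac{1473}{736} + \frac{164}{3}\right) \frac{1}{27404} = \frac{116285}{2208} \cdot \frac{1}{27404} = \frac{8945}{4654464}$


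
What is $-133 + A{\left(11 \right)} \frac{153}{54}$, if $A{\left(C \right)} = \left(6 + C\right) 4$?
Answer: $\frac{179}{3} \approx 59.667$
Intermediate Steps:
$A{\left(C \right)} = 24 + 4 C$
$-133 + A{\left(11 \right)} \frac{153}{54} = -133 + \left(24 + 4 \cdot 11\right) \frac{153}{54} = -133 + \left(24 + 44\right) 153 \cdot \frac{1}{54} = -133 + 68 \cdot \frac{17}{6} = -133 + \frac{578}{3} = \frac{179}{3}$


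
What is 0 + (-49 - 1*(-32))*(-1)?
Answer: 17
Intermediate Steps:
0 + (-49 - 1*(-32))*(-1) = 0 + (-49 + 32)*(-1) = 0 - 17*(-1) = 0 + 17 = 17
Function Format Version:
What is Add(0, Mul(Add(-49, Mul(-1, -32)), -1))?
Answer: 17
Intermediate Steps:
Add(0, Mul(Add(-49, Mul(-1, -32)), -1)) = Add(0, Mul(Add(-49, 32), -1)) = Add(0, Mul(-17, -1)) = Add(0, 17) = 17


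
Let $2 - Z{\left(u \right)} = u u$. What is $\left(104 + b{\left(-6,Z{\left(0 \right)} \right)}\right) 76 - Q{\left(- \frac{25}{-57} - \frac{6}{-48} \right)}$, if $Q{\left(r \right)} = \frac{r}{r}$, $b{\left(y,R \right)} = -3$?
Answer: $7675$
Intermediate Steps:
$Z{\left(u \right)} = 2 - u^{2}$ ($Z{\left(u \right)} = 2 - u u = 2 - u^{2}$)
$Q{\left(r \right)} = 1$
$\left(104 + b{\left(-6,Z{\left(0 \right)} \right)}\right) 76 - Q{\left(- \frac{25}{-57} - \frac{6}{-48} \right)} = \left(104 - 3\right) 76 - 1 = 101 \cdot 76 - 1 = 7676 - 1 = 7675$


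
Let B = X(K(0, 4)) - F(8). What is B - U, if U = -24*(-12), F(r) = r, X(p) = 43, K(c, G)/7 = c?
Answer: -253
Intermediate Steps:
K(c, G) = 7*c
U = 288
B = 35 (B = 43 - 1*8 = 43 - 8 = 35)
B - U = 35 - 1*288 = 35 - 288 = -253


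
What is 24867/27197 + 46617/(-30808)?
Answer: -501740013/837885176 ≈ -0.59882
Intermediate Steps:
24867/27197 + 46617/(-30808) = 24867*(1/27197) + 46617*(-1/30808) = 24867/27197 - 46617/30808 = -501740013/837885176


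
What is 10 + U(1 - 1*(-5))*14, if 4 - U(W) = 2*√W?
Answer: 66 - 28*√6 ≈ -2.5857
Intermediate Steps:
U(W) = 4 - 2*√W
10 + U(1 - 1*(-5))*14 = 10 + (4 - 2*√(1 - 1*(-5)))*14 = 10 + (4 - 2*√(1 + 5))*14 = 10 + (4 - 2*√6)*14 = 10 + (56 - 28*√6) = 66 - 28*√6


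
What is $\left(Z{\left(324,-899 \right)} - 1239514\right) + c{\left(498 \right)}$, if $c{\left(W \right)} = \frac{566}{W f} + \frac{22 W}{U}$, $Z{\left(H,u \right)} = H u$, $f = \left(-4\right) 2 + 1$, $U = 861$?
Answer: $- \frac{109393948025}{71463} \approx -1.5308 \cdot 10^{6}$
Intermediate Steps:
$f = -7$ ($f = -8 + 1 = -7$)
$c{\left(W \right)} = - \frac{566}{7 W} + \frac{22 W}{861}$ ($c{\left(W \right)} = \frac{566}{W \left(-7\right)} + \frac{22 W}{861} = \frac{566}{\left(-7\right) W} + 22 W \frac{1}{861} = 566 \left(- \frac{1}{7 W}\right) + \frac{22 W}{861} = - \frac{566}{7 W} + \frac{22 W}{861}$)
$\left(Z{\left(324,-899 \right)} - 1239514\right) + c{\left(498 \right)} = \left(324 \left(-899\right) - 1239514\right) + \frac{2 \left(-34809 + 11 \cdot 498^{2}\right)}{861 \cdot 498} = \left(-291276 - 1239514\right) + \frac{2}{861} \cdot \frac{1}{498} \left(-34809 + 11 \cdot 248004\right) = -1530790 + \frac{2}{861} \cdot \frac{1}{498} \left(-34809 + 2728044\right) = -1530790 + \frac{2}{861} \cdot \frac{1}{498} \cdot 2693235 = -1530790 + \frac{897745}{71463} = - \frac{109393948025}{71463}$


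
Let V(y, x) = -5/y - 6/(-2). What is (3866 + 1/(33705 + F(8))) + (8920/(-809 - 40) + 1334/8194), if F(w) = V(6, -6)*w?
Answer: 79810847706518/20699678703 ≈ 3855.7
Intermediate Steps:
V(y, x) = 3 - 5/y (V(y, x) = -5/y - 6*(-½) = -5/y + 3 = 3 - 5/y)
F(w) = 13*w/6 (F(w) = (3 - 5/6)*w = (3 - 5*⅙)*w = (3 - ⅚)*w = 13*w/6)
(3866 + 1/(33705 + F(8))) + (8920/(-809 - 40) + 1334/8194) = (3866 + 1/(33705 + (13/6)*8)) + (8920/(-809 - 40) + 1334/8194) = (3866 + 1/(33705 + 52/3)) + (8920/(-849) + 1334*(1/8194)) = (3866 + 1/(101167/3)) + (8920*(-1/849) + 667/4097) = (3866 + 3/101167) + (-8920/849 + 667/4097) = 391111625/101167 - 35978957/3478353 = 79810847706518/20699678703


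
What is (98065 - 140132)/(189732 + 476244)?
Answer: -42067/665976 ≈ -0.063166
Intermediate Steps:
(98065 - 140132)/(189732 + 476244) = -42067/665976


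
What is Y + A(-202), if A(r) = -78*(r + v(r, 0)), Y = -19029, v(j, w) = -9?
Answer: -2571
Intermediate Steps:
A(r) = 702 - 78*r (A(r) = -78*(r - 9) = -78*(-9 + r) = 702 - 78*r)
Y + A(-202) = -19029 + (702 - 78*(-202)) = -19029 + (702 + 15756) = -19029 + 16458 = -2571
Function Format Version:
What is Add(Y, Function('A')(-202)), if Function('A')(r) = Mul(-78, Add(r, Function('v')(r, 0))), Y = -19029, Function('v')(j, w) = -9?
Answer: -2571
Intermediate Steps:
Function('A')(r) = Add(702, Mul(-78, r)) (Function('A')(r) = Mul(-78, Add(r, -9)) = Mul(-78, Add(-9, r)) = Add(702, Mul(-78, r)))
Add(Y, Function('A')(-202)) = Add(-19029, Add(702, Mul(-78, -202))) = Add(-19029, Add(702, 15756)) = Add(-19029, 16458) = -2571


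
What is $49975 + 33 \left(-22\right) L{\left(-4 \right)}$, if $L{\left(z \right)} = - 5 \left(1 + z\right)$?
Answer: $39085$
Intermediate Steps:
$L{\left(z \right)} = -5 - 5 z$
$49975 + 33 \left(-22\right) L{\left(-4 \right)} = 49975 + 33 \left(-22\right) \left(-5 - -20\right) = 49975 - 726 \left(-5 + 20\right) = 49975 - 10890 = 39085$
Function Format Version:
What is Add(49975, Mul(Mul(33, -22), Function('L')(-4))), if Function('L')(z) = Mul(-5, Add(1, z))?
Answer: 39085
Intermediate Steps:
Function('L')(z) = Add(-5, Mul(-5, z))
Add(49975, Mul(Mul(33, -22), Function('L')(-4))) = Add(49975, Mul(Mul(33, -22), Add(-5, Mul(-5, -4)))) = Add(49975, Mul(-726, Add(-5, 20))) = Add(49975, Mul(-726, 15)) = Add(49975, -10890) = 39085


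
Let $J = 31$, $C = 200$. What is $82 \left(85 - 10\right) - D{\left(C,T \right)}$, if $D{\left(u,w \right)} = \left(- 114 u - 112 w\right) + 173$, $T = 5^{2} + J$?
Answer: $35049$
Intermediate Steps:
$T = 56$ ($T = 5^{2} + 31 = 25 + 31 = 56$)
$D{\left(u,w \right)} = 173 - 114 u - 112 w$
$82 \left(85 - 10\right) - D{\left(C,T \right)} = 82 \left(85 - 10\right) - \left(173 - 22800 - 6272\right) = 82 \cdot 75 - \left(173 - 22800 - 6272\right) = 6150 - -28899 = 6150 + 28899 = 35049$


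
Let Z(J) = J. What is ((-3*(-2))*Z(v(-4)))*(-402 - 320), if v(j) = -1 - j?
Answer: -12996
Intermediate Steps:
((-3*(-2))*Z(v(-4)))*(-402 - 320) = ((-3*(-2))*(-1 - 1*(-4)))*(-402 - 320) = (6*(-1 + 4))*(-722) = (6*3)*(-722) = 18*(-722) = -12996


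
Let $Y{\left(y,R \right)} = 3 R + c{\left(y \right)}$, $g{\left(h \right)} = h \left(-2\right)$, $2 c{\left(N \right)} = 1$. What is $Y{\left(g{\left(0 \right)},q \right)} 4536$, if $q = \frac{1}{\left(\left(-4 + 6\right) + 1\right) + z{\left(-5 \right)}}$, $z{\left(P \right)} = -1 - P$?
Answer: $4212$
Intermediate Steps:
$c{\left(N \right)} = \frac{1}{2}$ ($c{\left(N \right)} = \frac{1}{2} \cdot 1 = \frac{1}{2}$)
$g{\left(h \right)} = - 2 h$
$q = \frac{1}{7}$ ($q = \frac{1}{\left(\left(-4 + 6\right) + 1\right) - -4} = \frac{1}{\left(2 + 1\right) + \left(-1 + 5\right)} = \frac{1}{3 + 4} = \frac{1}{7} \approx 0.14286$)
$Y{\left(y,R \right)} = \frac{1}{2} + 3 R$ ($Y{\left(y,R \right)} = 3 R + \frac{1}{2} = \frac{1}{2} + 3 R$)
$Y{\left(g{\left(0 \right)},q \right)} 4536 = \left(\frac{1}{2} + 3 \cdot \frac{1}{7}\right) 4536 = \left(\frac{1}{2} + \frac{3}{7}\right) 4536 = \frac{13}{14} \cdot 4536 = 4212$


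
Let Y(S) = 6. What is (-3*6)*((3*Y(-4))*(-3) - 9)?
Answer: 1134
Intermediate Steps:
(-3*6)*((3*Y(-4))*(-3) - 9) = (-3*6)*((3*6)*(-3) - 9) = -18*(18*(-3) - 9) = -18*(-54 - 9) = -18*(-63) = 1134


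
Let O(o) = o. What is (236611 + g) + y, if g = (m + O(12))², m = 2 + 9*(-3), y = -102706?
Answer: 134074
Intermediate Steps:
m = -25 (m = 2 - 27 = -25)
g = 169 (g = (-25 + 12)² = (-13)² = 169)
(236611 + g) + y = (236611 + 169) - 102706 = 236780 - 102706 = 134074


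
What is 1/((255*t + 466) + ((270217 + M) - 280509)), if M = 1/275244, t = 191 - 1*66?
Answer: 275244/6068854957 ≈ 4.5354e-5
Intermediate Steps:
t = 125 (t = 191 - 66 = 125)
M = 1/275244 ≈ 3.6331e-6
1/((255*t + 466) + ((270217 + M) - 280509)) = 1/((255*125 + 466) + ((270217 + 1/275244) - 280509)) = 1/((31875 + 466) + (74375607949/275244 - 280509)) = 1/(32341 - 2832811247/275244) = 1/(6068854957/275244) = 275244/6068854957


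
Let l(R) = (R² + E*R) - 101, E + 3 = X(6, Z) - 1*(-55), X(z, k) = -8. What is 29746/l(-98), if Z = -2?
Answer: 29746/5191 ≈ 5.7303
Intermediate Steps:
E = 44 (E = -3 + (-8 - 1*(-55)) = -3 + (-8 + 55) = -3 + 47 = 44)
l(R) = -101 + R² + 44*R (l(R) = (R² + 44*R) - 101 = -101 + R² + 44*R)
29746/l(-98) = 29746/(-101 + (-98)² + 44*(-98)) = 29746/(-101 + 9604 - 4312) = 29746/5191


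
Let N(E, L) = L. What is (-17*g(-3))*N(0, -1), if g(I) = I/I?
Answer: 17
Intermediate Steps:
g(I) = 1
(-17*g(-3))*N(0, -1) = -17*1*(-1) = -17*(-1) = 17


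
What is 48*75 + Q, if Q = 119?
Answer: 3719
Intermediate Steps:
48*75 + Q = 48*75 + 119 = 3600 + 119 = 3719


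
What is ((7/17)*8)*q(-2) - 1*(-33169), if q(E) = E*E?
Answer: 564097/17 ≈ 33182.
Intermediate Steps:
q(E) = E²
((7/17)*8)*q(-2) - 1*(-33169) = ((7/17)*8)*(-2)² - 1*(-33169) = ((7*(1/17))*8)*4 + 33169 = ((7/17)*8)*4 + 33169 = (56/17)*4 + 33169 = 224/17 + 33169 = 564097/17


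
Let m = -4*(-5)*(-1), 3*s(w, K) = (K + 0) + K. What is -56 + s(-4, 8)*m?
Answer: -488/3 ≈ -162.67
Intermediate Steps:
s(w, K) = 2*K/3 (s(w, K) = ((K + 0) + K)/3 = (K + K)/3 = (2*K)/3 = 2*K/3)
m = -20 (m = 20*(-1) = -20)
-56 + s(-4, 8)*m = -56 + ((⅔)*8)*(-20) = -56 + (16/3)*(-20) = -56 - 320/3 = -488/3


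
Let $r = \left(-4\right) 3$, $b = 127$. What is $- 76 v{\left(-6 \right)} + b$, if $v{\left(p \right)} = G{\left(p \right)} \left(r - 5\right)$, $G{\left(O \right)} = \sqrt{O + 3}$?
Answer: $127 + 1292 i \sqrt{3} \approx 127.0 + 2237.8 i$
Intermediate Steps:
$G{\left(O \right)} = \sqrt{3 + O}$
$r = -12$
$v{\left(p \right)} = - 17 \sqrt{3 + p}$ ($v{\left(p \right)} = \sqrt{3 + p} \left(-12 - 5\right) = \sqrt{3 + p} \left(-17\right) = - 17 \sqrt{3 + p}$)
$- 76 v{\left(-6 \right)} + b = - 76 \left(- 17 \sqrt{3 - 6}\right) + 127 = - 76 \left(- 17 \sqrt{-3}\right) + 127 = - 76 \left(- 17 i \sqrt{3}\right) + 127 = 1292 i \sqrt{3} + 127 = 127 + 1292 i \sqrt{3}$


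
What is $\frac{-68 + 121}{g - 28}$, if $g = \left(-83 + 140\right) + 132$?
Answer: $\frac{53}{161} \approx 0.32919$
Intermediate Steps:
$g = 189$ ($g = 57 + 132 = 189$)
$\frac{-68 + 121}{g - 28} = \frac{-68 + 121}{189 - 28} = \frac{53}{189 - 28} = \frac{53}{161}$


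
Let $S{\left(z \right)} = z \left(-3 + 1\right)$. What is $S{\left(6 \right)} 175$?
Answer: $-2100$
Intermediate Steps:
$S{\left(z \right)} = - 2 z$ ($S{\left(z \right)} = z \left(-2\right) = - 2 z$)
$S{\left(6 \right)} 175 = \left(-2\right) 6 \cdot 175 = \left(-12\right) 175 = -2100$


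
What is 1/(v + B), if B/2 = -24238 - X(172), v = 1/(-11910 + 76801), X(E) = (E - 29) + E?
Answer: -64891/3186537445 ≈ -2.0364e-5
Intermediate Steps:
X(E) = -29 + 2*E (X(E) = (-29 + E) + E = -29 + 2*E)
v = 1/64891 ≈ 1.5410e-5
B = -49106 (B = 2*(-24238 - (-29 + 2*172)) = 2*(-24238 - (-29 + 344)) = 2*(-24238 - 1*315) = 2*(-24238 - 315) = 2*(-24553) = -49106)
1/(v + B) = 1/(1/64891 - 49106) = 1/(-3186537445/64891) = -64891/3186537445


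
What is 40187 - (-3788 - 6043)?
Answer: 50018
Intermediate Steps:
40187 - (-3788 - 6043) = 40187 - 1*(-9831) = 40187 + 9831 = 50018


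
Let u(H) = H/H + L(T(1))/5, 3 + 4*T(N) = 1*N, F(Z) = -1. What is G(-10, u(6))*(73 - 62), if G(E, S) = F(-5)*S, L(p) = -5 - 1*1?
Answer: 11/5 ≈ 2.2000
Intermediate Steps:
T(N) = -3/4 + N/4 (T(N) = -3/4 + (1*N)/4 = -3/4 + N/4)
L(p) = -6 (L(p) = -5 - 1 = -6)
u(H) = -1/5 (u(H) = H/H - 6/5 = 1 - 6*1/5 = 1 - 6/5 = -1/5)
G(E, S) = -S
G(-10, u(6))*(73 - 62) = (-1*(-1/5))*(73 - 62) = (1/5)*11 = 11/5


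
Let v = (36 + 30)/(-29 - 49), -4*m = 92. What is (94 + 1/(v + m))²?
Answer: 848382129/96100 ≈ 8828.1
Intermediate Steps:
m = -23 (m = -¼*92 = -23)
v = -11/13 (v = 66/(-78) = 66*(-1/78) = -11/13 ≈ -0.84615)
(94 + 1/(v + m))² = (94 + 1/(-11/13 - 23))² = (94 + 1/(-310/13))² = (94 - 13/310)² = (29127/310)² = 848382129/96100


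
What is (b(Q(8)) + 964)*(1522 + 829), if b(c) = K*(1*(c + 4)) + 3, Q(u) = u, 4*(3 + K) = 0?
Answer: 2188781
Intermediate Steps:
K = -3 (K = -3 + (¼)*0 = -3 + 0 = -3)
b(c) = -9 - 3*c (b(c) = -3*(c + 4) + 3 = -3*(4 + c) + 3 = (-12 - 3*c) + 3 = -9 - 3*c)
(b(Q(8)) + 964)*(1522 + 829) = ((-9 - 3*8) + 964)*(1522 + 829) = ((-9 - 24) + 964)*2351 = (-33 + 964)*2351 = 931*2351 = 2188781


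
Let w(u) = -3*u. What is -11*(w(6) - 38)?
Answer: 616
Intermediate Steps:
-11*(w(6) - 38) = -11*(-3*6 - 38) = -11*(-18 - 38) = -11*(-56) = 616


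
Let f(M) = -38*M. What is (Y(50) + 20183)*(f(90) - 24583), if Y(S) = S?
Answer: -566584699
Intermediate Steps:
(Y(50) + 20183)*(f(90) - 24583) = (50 + 20183)*(-38*90 - 24583) = 20233*(-3420 - 24583) = 20233*(-28003) = -566584699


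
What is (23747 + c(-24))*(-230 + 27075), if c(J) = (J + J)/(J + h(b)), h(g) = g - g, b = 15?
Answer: 637541905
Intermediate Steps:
h(g) = 0
c(J) = 2 (c(J) = (J + J)/(J + 0) = (2*J)/J = 2)
(23747 + c(-24))*(-230 + 27075) = (23747 + 2)*(-230 + 27075) = 23749*26845 = 637541905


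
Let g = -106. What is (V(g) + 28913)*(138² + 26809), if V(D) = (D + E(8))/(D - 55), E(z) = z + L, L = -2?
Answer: 213449979329/161 ≈ 1.3258e+9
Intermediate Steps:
E(z) = -2 + z (E(z) = z - 2 = -2 + z)
V(D) = (6 + D)/(-55 + D) (V(D) = (D + (-2 + 8))/(D - 55) = (D + 6)/(-55 + D) = (6 + D)/(-55 + D))
(V(g) + 28913)*(138² + 26809) = ((6 - 106)/(-55 - 106) + 28913)*(138² + 26809) = (-100/(-161) + 28913)*(19044 + 26809) = (-1/161*(-100) + 28913)*45853 = (100/161 + 28913)*45853 = (4655093/161)*45853 = 213449979329/161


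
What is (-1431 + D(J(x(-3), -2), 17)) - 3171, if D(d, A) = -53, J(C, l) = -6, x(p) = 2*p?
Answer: -4655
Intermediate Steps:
(-1431 + D(J(x(-3), -2), 17)) - 3171 = (-1431 - 53) - 3171 = -1484 - 3171 = -4655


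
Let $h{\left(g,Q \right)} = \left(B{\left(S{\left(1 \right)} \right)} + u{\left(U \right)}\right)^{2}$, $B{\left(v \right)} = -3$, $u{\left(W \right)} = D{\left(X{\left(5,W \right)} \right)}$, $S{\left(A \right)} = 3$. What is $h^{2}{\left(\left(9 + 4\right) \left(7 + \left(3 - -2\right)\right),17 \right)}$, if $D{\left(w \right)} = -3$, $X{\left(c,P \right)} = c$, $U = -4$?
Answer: $1296$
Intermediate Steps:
$u{\left(W \right)} = -3$
$h{\left(g,Q \right)} = 36$ ($h{\left(g,Q \right)} = \left(-3 - 3\right)^{2} = \left(-6\right)^{2} = 36$)
$h^{2}{\left(\left(9 + 4\right) \left(7 + \left(3 - -2\right)\right),17 \right)} = 36^{2} = 1296$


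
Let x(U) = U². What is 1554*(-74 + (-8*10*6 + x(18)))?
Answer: -357420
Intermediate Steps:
1554*(-74 + (-8*10*6 + x(18))) = 1554*(-74 + (-8*10*6 + 18²)) = 1554*(-74 + (-80*6 + 324)) = 1554*(-74 + (-480 + 324)) = 1554*(-74 - 156) = 1554*(-230) = -357420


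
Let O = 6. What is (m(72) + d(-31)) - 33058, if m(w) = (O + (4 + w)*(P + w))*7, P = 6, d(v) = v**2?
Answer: 9441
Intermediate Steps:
m(w) = 42 + 7*(4 + w)*(6 + w) (m(w) = (6 + (4 + w)*(6 + w))*7 = 42 + 7*(4 + w)*(6 + w))
(m(72) + d(-31)) - 33058 = ((210 + 7*72**2 + 70*72) + (-31)**2) - 33058 = ((210 + 7*5184 + 5040) + 961) - 33058 = ((210 + 36288 + 5040) + 961) - 33058 = (41538 + 961) - 33058 = 42499 - 33058 = 9441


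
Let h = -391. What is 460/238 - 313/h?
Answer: 7481/2737 ≈ 2.7333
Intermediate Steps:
460/238 - 313/h = 460/238 - 313/(-391) = 460*(1/238) - 313*(-1/391) = 230/119 + 313/391 = 7481/2737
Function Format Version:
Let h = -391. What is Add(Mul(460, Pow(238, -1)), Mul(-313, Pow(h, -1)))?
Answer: Rational(7481, 2737) ≈ 2.7333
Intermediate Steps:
Add(Mul(460, Pow(238, -1)), Mul(-313, Pow(h, -1))) = Add(Mul(460, Pow(238, -1)), Mul(-313, Pow(-391, -1))) = Add(Mul(460, Rational(1, 238)), Mul(-313, Rational(-1, 391))) = Add(Rational(230, 119), Rational(313, 391)) = Rational(7481, 2737)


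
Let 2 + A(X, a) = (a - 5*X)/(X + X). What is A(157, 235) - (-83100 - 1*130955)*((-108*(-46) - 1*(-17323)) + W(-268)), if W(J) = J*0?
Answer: 749125500196/157 ≈ 4.7715e+9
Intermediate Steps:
A(X, a) = -2 + (a - 5*X)/(2*X) (A(X, a) = -2 + (a - 5*X)/(X + X) = -2 + (a - 5*X)/((2*X)) = -2 + (a - 5*X)*(1/(2*X)) = -2 + (a - 5*X)/(2*X))
W(J) = 0
A(157, 235) - (-83100 - 1*130955)*((-108*(-46) - 1*(-17323)) + W(-268)) = (½)*(235 - 9*157)/157 - (-83100 - 1*130955)*((-108*(-46) - 1*(-17323)) + 0) = (½)*(1/157)*(235 - 1413) - (-83100 - 130955)*((4968 + 17323) + 0) = (½)*(1/157)*(-1178) - (-214055)*(22291 + 0) = -589/157 - (-214055)*22291 = -589/157 - 1*(-4771500005) = -589/157 + 4771500005 = 749125500196/157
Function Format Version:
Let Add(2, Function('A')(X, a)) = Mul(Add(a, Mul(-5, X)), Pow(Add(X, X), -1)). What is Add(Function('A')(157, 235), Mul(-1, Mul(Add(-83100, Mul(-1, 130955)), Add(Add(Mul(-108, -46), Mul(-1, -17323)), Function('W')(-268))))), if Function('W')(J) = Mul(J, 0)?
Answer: Rational(749125500196, 157) ≈ 4.7715e+9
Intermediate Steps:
Function('A')(X, a) = Add(-2, Mul(Rational(1, 2), Pow(X, -1), Add(a, Mul(-5, X)))) (Function('A')(X, a) = Add(-2, Mul(Add(a, Mul(-5, X)), Pow(Add(X, X), -1))) = Add(-2, Mul(Add(a, Mul(-5, X)), Pow(Mul(2, X), -1))) = Add(-2, Mul(Add(a, Mul(-5, X)), Mul(Rational(1, 2), Pow(X, -1)))) = Add(-2, Mul(Rational(1, 2), Pow(X, -1), Add(a, Mul(-5, X)))))
Function('W')(J) = 0
Add(Function('A')(157, 235), Mul(-1, Mul(Add(-83100, Mul(-1, 130955)), Add(Add(Mul(-108, -46), Mul(-1, -17323)), Function('W')(-268))))) = Add(Mul(Rational(1, 2), Pow(157, -1), Add(235, Mul(-9, 157))), Mul(-1, Mul(Add(-83100, Mul(-1, 130955)), Add(Add(Mul(-108, -46), Mul(-1, -17323)), 0)))) = Add(Mul(Rational(1, 2), Rational(1, 157), Add(235, -1413)), Mul(-1, Mul(Add(-83100, -130955), Add(Add(4968, 17323), 0)))) = Add(Mul(Rational(1, 2), Rational(1, 157), -1178), Mul(-1, Mul(-214055, Add(22291, 0)))) = Add(Rational(-589, 157), Mul(-1, Mul(-214055, 22291))) = Add(Rational(-589, 157), Mul(-1, -4771500005)) = Add(Rational(-589, 157), 4771500005) = Rational(749125500196, 157)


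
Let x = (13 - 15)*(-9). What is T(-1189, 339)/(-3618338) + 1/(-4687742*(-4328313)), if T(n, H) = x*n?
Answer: 217123446656380615/36708065494870046574 ≈ 0.0059149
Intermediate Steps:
x = 18 (x = -2*(-9) = 18)
T(n, H) = 18*n
T(-1189, 339)/(-3618338) + 1/(-4687742*(-4328313)) = (18*(-1189))/(-3618338) + 1/(-4687742*(-4328313)) = -21402*(-1/3618338) - 1/4687742*(-1/4328313) = 10701/1809169 + 1/20290014639246 = 217123446656380615/36708065494870046574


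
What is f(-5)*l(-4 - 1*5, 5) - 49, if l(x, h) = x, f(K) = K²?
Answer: -274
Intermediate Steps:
f(-5)*l(-4 - 1*5, 5) - 49 = (-5)²*(-4 - 1*5) - 49 = 25*(-4 - 5) - 49 = 25*(-9) - 49 = -225 - 49 = -274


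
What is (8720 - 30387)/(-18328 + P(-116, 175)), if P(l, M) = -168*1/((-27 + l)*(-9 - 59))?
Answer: 52672477/44555410 ≈ 1.1822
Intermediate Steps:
P(l, M) = -168/(1836 - 68*l) (P(l, M) = -168*(-1/(68*(-27 + l))) = -168/(1836 - 68*l))
(8720 - 30387)/(-18328 + P(-116, 175)) = (8720 - 30387)/(-18328 + 42/(17*(-27 - 116))) = -21667/(-18328 + (42/17)/(-143)) = -21667/(-18328 + (42/17)*(-1/143)) = -21667/(-18328 - 42/2431) = -21667/(-44555410/2431) = -21667*(-2431/44555410) = 52672477/44555410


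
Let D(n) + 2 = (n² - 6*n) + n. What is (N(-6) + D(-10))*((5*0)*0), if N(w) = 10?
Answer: 0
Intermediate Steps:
D(n) = -2 + n² - 5*n (D(n) = -2 + ((n² - 6*n) + n) = -2 + (n² - 5*n) = -2 + n² - 5*n)
(N(-6) + D(-10))*((5*0)*0) = (10 + (-2 + (-10)² - 5*(-10)))*((5*0)*0) = (10 + (-2 + 100 + 50))*(0*0) = (10 + 148)*0 = 158*0 = 0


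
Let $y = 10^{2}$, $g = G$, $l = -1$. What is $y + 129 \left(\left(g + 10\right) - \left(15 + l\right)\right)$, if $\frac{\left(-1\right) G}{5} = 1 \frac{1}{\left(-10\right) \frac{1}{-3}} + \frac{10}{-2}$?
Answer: $\frac{5231}{2} \approx 2615.5$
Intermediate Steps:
$G = \frac{47}{2}$ ($G = - 5 \left(1 \frac{1}{\left(-10\right) \frac{1}{-3}} + \frac{10}{-2}\right) = - 5 \left(1 \frac{1}{\left(-10\right) \left(- \frac{1}{3}\right)} + 10 \left(- \frac{1}{2}\right)\right) = - 5 \left(1 \frac{1}{\frac{10}{3}} - 5\right) = - 5 \left(1 \cdot \frac{3}{10} - 5\right) = - 5 \left(\frac{3}{10} - 5\right) = \left(-5\right) \left(- \frac{47}{10}\right) = \frac{47}{2} \approx 23.5$)
$g = \frac{47}{2} \approx 23.5$
$y = 100$
$y + 129 \left(\left(g + 10\right) - \left(15 + l\right)\right) = 100 + 129 \left(\left(\frac{47}{2} + 10\right) - 14\right) = 100 + 129 \left(\frac{67}{2} + \left(-15 + 1\right)\right) = 100 + 129 \left(\frac{67}{2} - 14\right) = 100 + 129 \cdot \frac{39}{2} = 100 + \frac{5031}{2} = \frac{5231}{2}$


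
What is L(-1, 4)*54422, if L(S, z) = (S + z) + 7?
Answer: 544220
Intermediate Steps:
L(S, z) = 7 + S + z
L(-1, 4)*54422 = (7 - 1 + 4)*54422 = 10*54422 = 544220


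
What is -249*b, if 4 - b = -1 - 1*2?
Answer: -1743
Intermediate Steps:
b = 7 (b = 4 - (-1 - 1*2) = 4 - (-1 - 2) = 4 - 1*(-3) = 4 + 3 = 7)
-249*b = -249*7 = -1743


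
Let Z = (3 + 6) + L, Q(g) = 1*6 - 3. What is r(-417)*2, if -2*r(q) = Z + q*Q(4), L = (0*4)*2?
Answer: 1242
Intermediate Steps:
Q(g) = 3 (Q(g) = 6 - 3 = 3)
L = 0 (L = 0*2 = 0)
Z = 9 (Z = (3 + 6) + 0 = 9 + 0 = 9)
r(q) = -9/2 - 3*q/2 (r(q) = -(9 + q*3)/2 = -(9 + 3*q)/2 = -9/2 - 3*q/2)
r(-417)*2 = (-9/2 - 3/2*(-417))*2 = (-9/2 + 1251/2)*2 = 621*2 = 1242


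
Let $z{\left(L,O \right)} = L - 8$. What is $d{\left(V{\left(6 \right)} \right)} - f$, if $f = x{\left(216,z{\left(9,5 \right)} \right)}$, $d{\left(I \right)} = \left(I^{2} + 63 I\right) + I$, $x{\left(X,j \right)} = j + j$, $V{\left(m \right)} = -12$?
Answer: $-626$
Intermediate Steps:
$z{\left(L,O \right)} = -8 + L$ ($z{\left(L,O \right)} = L - 8 = -8 + L$)
$x{\left(X,j \right)} = 2 j$
$d{\left(I \right)} = I^{2} + 64 I$
$f = 2$ ($f = 2 \left(-8 + 9\right) = 2 \cdot 1 = 2$)
$d{\left(V{\left(6 \right)} \right)} - f = - 12 \left(64 - 12\right) - 2 = \left(-12\right) 52 - 2 = -624 - 2 = -626$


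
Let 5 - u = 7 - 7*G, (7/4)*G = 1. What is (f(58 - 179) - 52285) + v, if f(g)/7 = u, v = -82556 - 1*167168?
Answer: -301995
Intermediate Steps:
G = 4/7 (G = (4/7)*1 = 4/7 ≈ 0.57143)
u = 2 (u = 5 - (7 - 7*4/7) = 5 - (7 - 4) = 5 - 1*3 = 5 - 3 = 2)
v = -249724 (v = -82556 - 167168 = -249724)
f(g) = 14 (f(g) = 7*2 = 14)
(f(58 - 179) - 52285) + v = (14 - 52285) - 249724 = -52271 - 249724 = -301995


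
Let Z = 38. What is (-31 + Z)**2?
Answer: 49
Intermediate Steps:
(-31 + Z)**2 = (-31 + 38)**2 = 7**2 = 49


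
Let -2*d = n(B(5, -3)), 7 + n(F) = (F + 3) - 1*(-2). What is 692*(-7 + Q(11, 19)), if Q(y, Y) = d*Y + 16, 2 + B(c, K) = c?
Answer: -346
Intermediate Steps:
B(c, K) = -2 + c
n(F) = -2 + F (n(F) = -7 + ((F + 3) - 1*(-2)) = -7 + ((3 + F) + 2) = -7 + (5 + F) = -2 + F)
d = -1/2 (d = -(-2 + (-2 + 5))/2 = -(-2 + 3)/2 = -1/2*1 = -1/2 ≈ -0.50000)
Q(y, Y) = 16 - Y/2 (Q(y, Y) = -Y/2 + 16 = 16 - Y/2)
692*(-7 + Q(11, 19)) = 692*(-7 + (16 - 1/2*19)) = 692*(-7 + (16 - 19/2)) = 692*(-7 + 13/2) = 692*(-1/2) = -346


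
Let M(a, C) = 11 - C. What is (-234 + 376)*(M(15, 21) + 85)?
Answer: 10650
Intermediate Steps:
(-234 + 376)*(M(15, 21) + 85) = (-234 + 376)*((11 - 1*21) + 85) = 142*((11 - 21) + 85) = 142*(-10 + 85) = 142*75 = 10650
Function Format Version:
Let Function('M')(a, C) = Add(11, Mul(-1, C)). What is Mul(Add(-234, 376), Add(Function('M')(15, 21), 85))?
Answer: 10650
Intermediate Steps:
Mul(Add(-234, 376), Add(Function('M')(15, 21), 85)) = Mul(Add(-234, 376), Add(Add(11, Mul(-1, 21)), 85)) = Mul(142, Add(Add(11, -21), 85)) = Mul(142, Add(-10, 85)) = Mul(142, 75) = 10650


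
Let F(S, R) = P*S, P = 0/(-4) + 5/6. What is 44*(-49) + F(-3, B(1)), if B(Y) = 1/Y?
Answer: -4317/2 ≈ -2158.5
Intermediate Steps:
P = 5/6 (P = 0*(-1/4) + 5*(1/6) = 0 + 5/6 = 5/6 ≈ 0.83333)
F(S, R) = 5*S/6
44*(-49) + F(-3, B(1)) = 44*(-49) + (5/6)*(-3) = -2156 - 5/2 = -4317/2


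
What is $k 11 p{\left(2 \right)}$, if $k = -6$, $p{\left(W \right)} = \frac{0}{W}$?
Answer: $0$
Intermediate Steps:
$p{\left(W \right)} = 0$
$k 11 p{\left(2 \right)} = \left(-6\right) 11 \cdot 0 = \left(-66\right) 0 = 0$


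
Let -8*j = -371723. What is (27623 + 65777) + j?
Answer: 1118923/8 ≈ 1.3987e+5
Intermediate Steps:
j = 371723/8 (j = -⅛*(-371723) = 371723/8 ≈ 46465.)
(27623 + 65777) + j = (27623 + 65777) + 371723/8 = 93400 + 371723/8 = 1118923/8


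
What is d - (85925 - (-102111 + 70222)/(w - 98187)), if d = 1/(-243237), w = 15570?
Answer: -191855449538861/2232834581 ≈ -85925.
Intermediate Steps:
d = -1/243237 ≈ -4.1112e-6
d - (85925 - (-102111 + 70222)/(w - 98187)) = -1/243237 - (85925 - (-102111 + 70222)/(15570 - 98187)) = -1/243237 - (85925 - (-31889)/(-82617)) = -1/243237 - (85925 - (-31889)*(-1)/82617) = -1/243237 - (85925 - 1*31889/82617) = -1/243237 - (85925 - 31889/82617) = -1/243237 - 1*7098833836/82617 = -1/243237 - 7098833836/82617 = -191855449538861/2232834581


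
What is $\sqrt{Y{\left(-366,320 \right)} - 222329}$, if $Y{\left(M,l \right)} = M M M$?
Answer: $5 i \sqrt{1970009} \approx 7017.9 i$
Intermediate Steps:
$Y{\left(M,l \right)} = M^{3}$ ($Y{\left(M,l \right)} = M^{2} M = M^{3}$)
$\sqrt{Y{\left(-366,320 \right)} - 222329} = \sqrt{\left(-366\right)^{3} - 222329} = \sqrt{-49027896 - 222329} = \sqrt{-49250225} = 5 i \sqrt{1970009}$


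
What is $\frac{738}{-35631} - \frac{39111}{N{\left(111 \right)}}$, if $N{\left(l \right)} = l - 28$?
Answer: $- \frac{154847255}{328597} \approx -471.24$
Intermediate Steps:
$N{\left(l \right)} = -28 + l$
$\frac{738}{-35631} - \frac{39111}{N{\left(111 \right)}} = \frac{738}{-35631} - \frac{39111}{-28 + 111} = 738 \left(- \frac{1}{35631}\right) - \frac{39111}{83} = - \frac{82}{3959} - \frac{39111}{83} = - \frac{154847255}{328597}$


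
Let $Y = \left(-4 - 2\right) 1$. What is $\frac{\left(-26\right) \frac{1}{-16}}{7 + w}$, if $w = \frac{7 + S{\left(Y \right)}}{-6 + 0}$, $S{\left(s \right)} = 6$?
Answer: $\frac{39}{116} \approx 0.33621$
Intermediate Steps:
$Y = -6$ ($Y = \left(-6\right) 1 = -6$)
$w = - \frac{13}{6}$ ($w = \frac{7 + 6}{-6 + 0} = \frac{13}{-6} = 13 \left(- \frac{1}{6}\right) = - \frac{13}{6} \approx -2.1667$)
$\frac{\left(-26\right) \frac{1}{-16}}{7 + w} = \frac{\left(-26\right) \frac{1}{-16}}{7 - \frac{13}{6}} = \frac{\left(-26\right) \left(- \frac{1}{16}\right)}{\frac{29}{6}} = \frac{6}{29} \cdot \frac{13}{8} = \frac{39}{116}$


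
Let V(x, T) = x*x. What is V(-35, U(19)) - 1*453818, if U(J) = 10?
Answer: -452593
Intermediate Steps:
V(x, T) = x²
V(-35, U(19)) - 1*453818 = (-35)² - 1*453818 = 1225 - 453818 = -452593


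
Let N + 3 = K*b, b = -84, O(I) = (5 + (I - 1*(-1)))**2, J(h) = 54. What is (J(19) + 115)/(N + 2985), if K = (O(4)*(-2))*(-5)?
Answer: -169/81018 ≈ -0.0020860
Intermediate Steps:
O(I) = (6 + I)**2 (O(I) = (5 + (I + 1))**2 = (5 + (1 + I))**2 = (6 + I)**2)
K = 1000 (K = ((6 + 4)**2*(-2))*(-5) = (10**2*(-2))*(-5) = (100*(-2))*(-5) = -200*(-5) = 1000)
N = -84003 (N = -3 + 1000*(-84) = -3 - 84000 = -84003)
(J(19) + 115)/(N + 2985) = (54 + 115)/(-84003 + 2985) = 169/(-81018) = 169*(-1/81018) = -169/81018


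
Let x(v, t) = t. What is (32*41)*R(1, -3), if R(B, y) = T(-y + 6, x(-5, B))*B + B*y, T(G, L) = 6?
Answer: 3936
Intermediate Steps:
R(B, y) = 6*B + B*y
(32*41)*R(1, -3) = (32*41)*(1*(6 - 3)) = 1312*(1*3) = 1312*3 = 3936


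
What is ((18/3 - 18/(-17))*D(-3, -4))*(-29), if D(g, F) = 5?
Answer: -17400/17 ≈ -1023.5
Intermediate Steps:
((18/3 - 18/(-17))*D(-3, -4))*(-29) = ((18/3 - 18/(-17))*5)*(-29) = ((18*(⅓) - 18*(-1/17))*5)*(-29) = ((6 + 18/17)*5)*(-29) = ((120/17)*5)*(-29) = (600/17)*(-29) = -17400/17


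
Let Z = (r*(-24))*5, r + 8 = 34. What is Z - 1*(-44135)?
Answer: 41015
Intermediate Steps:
r = 26 (r = -8 + 34 = 26)
Z = -3120 (Z = (26*(-24))*5 = -624*5 = -3120)
Z - 1*(-44135) = -3120 - 1*(-44135) = -3120 + 44135 = 41015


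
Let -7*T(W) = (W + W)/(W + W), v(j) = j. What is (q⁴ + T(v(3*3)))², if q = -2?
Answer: 12321/49 ≈ 251.45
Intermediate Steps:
T(W) = -⅐ (T(W) = -(W + W)/(7*(W + W)) = -2*W/(7*(2*W)) = -2*W*1/(2*W)/7 = -⅐*1 = -⅐)
(q⁴ + T(v(3*3)))² = ((-2)⁴ - ⅐)² = (16 - ⅐)² = (111/7)² = 12321/49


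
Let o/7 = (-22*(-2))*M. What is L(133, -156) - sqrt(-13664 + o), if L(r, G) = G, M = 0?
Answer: -156 - 4*I*sqrt(854) ≈ -156.0 - 116.89*I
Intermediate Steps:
o = 0 (o = 7*(-22*(-2)*0) = 7*(44*0) = 7*0 = 0)
L(133, -156) - sqrt(-13664 + o) = -156 - sqrt(-13664 + 0) = -156 - sqrt(-13664) = -156 - 4*I*sqrt(854)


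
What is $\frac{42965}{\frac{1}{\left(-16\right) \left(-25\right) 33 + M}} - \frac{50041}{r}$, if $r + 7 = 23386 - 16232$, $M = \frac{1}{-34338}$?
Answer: $\frac{139183425025289287}{245413686} \approx 5.6714 \cdot 10^{8}$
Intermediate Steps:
$M = - \frac{1}{34338} \approx -2.9122 \cdot 10^{-5}$
$r = 7147$ ($r = -7 + \left(23386 - 16232\right) = -7 + 7154 = 7147$)
$\frac{42965}{\frac{1}{\left(-16\right) \left(-25\right) 33 + M}} - \frac{50041}{r} = \frac{42965}{\frac{1}{\left(-16\right) \left(-25\right) 33 - \frac{1}{34338}}} - \frac{50041}{7147} = \frac{42965}{\frac{1}{400 \cdot 33 - \frac{1}{34338}}} - \frac{50041}{7147} = \frac{42965}{\frac{1}{13200 - \frac{1}{34338}}} - \frac{50041}{7147} = \frac{42965}{\frac{1}{\frac{453261599}{34338}}} - \frac{50041}{7147} = \frac{42965}{\frac{34338}{453261599}} - \frac{50041}{7147} = 42965 \cdot \frac{453261599}{34338} - \frac{50041}{7147} = \frac{19474384601035}{34338} - \frac{50041}{7147} = \frac{139183425025289287}{245413686}$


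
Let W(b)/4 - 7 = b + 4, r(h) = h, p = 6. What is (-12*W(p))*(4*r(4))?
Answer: -13056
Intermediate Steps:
W(b) = 44 + 4*b (W(b) = 28 + 4*(b + 4) = 28 + 4*(4 + b) = 28 + (16 + 4*b) = 44 + 4*b)
(-12*W(p))*(4*r(4)) = (-12*(44 + 4*6))*(4*4) = -12*(44 + 24)*16 = -12*68*16 = -816*16 = -13056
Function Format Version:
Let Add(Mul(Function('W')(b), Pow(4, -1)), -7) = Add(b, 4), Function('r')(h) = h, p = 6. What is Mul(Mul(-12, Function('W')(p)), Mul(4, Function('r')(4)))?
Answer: -13056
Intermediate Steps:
Function('W')(b) = Add(44, Mul(4, b)) (Function('W')(b) = Add(28, Mul(4, Add(b, 4))) = Add(28, Mul(4, Add(4, b))) = Add(28, Add(16, Mul(4, b))) = Add(44, Mul(4, b)))
Mul(Mul(-12, Function('W')(p)), Mul(4, Function('r')(4))) = Mul(Mul(-12, Add(44, Mul(4, 6))), Mul(4, 4)) = Mul(Mul(-12, Add(44, 24)), 16) = Mul(Mul(-12, 68), 16) = Mul(-816, 16) = -13056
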